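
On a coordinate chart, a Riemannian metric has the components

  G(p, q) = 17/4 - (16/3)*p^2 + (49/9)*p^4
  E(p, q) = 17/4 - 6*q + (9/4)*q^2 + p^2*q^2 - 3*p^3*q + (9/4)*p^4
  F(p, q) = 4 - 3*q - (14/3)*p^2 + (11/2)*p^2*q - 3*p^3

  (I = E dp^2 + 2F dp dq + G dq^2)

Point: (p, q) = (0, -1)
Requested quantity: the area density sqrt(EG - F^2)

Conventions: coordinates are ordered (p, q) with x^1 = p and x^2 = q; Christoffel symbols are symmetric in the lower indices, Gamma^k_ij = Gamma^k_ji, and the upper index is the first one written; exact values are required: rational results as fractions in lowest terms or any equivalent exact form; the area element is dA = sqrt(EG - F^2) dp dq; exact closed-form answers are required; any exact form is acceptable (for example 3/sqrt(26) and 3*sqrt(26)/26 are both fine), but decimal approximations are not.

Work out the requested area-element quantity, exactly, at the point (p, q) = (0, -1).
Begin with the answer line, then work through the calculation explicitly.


Answer: sqrt(EG - F^2) = sqrt(66)/4

E = 25/2, F = 7, G = 17/4; EG - F^2 = 33/8


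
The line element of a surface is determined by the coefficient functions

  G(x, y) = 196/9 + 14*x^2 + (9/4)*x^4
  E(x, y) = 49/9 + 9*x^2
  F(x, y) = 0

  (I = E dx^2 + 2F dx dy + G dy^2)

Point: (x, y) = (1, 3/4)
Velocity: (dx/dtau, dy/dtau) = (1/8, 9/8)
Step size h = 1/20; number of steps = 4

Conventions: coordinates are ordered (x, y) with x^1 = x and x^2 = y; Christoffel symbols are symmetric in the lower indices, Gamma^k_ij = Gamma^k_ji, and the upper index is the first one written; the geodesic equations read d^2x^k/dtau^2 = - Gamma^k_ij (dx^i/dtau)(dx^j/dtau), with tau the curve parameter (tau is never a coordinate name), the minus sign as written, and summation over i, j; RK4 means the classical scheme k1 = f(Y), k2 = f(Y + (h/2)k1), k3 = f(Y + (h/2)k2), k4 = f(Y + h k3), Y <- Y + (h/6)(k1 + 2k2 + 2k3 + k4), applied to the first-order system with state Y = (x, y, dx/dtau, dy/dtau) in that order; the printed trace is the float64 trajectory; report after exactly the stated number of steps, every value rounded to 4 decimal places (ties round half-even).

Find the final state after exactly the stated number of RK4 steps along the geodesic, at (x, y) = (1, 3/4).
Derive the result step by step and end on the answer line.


f(Y) = (dx/dtau, dy/dtau, -Gamma^x_ij Y'^i Y'^j, -Gamma^y_ij Y'^i Y'^j) with the Gammas evaluated at the stage position; h = 0.050000; intermediate values shown to 6 dp
step 0: x = 1.0000, y = 0.7500, dx/dtau = 0.1250, dy/dtau = 1.1250
step 1:
  k1: at (x, y) = (1.000000, 0.750000), (dx/dtau, dy/dtau) = (0.125000, 1.125000); Gamma_xxx = 0.623077, Gamma_xxy = 0.000000, Gamma_xyy = -1.280769, Gamma_yxx = 0.000000, Gamma_yxy = 0.486486, Gamma_yyy = 0.000000; k1 = (0.125000, 1.125000, 1.611238, -0.136824)
  k2: at (x, y) = (1.003125, 0.778125), (dx/dtau, dy/dtau) = (0.165281, 1.121579); Gamma_xxx = 0.622596, Gamma_xxy = 0.000000, Gamma_xyy = -1.281729, Gamma_yxx = 0.000000, Gamma_yxy = 0.487265, Gamma_yyy = 0.000000; k2 = (0.165281, 1.121579, 1.595330, -0.180654)
  k3: at (x, y) = (1.004132, 0.778039), (dx/dtau, dy/dtau) = (0.164883, 1.120484); Gamma_xxx = 0.622440, Gamma_xxy = 0.000000, Gamma_xyy = -1.282037, Gamma_yxx = 0.000000, Gamma_yxy = 0.487515, Gamma_yyy = 0.000000; k3 = (0.164883, 1.120484, 1.592654, -0.180136)
  k4: at (x, y) = (1.008244, 0.806024), (dx/dtau, dy/dtau) = (0.204633, 1.115993); Gamma_xxx = 0.621799, Gamma_xxy = 0.000000, Gamma_xyy = -1.283290, Gamma_yxx = 0.000000, Gamma_yxy = 0.488530, Gamma_yyy = 0.000000; k4 = (0.204633, 1.115993, 1.572225, -0.223130)
  Y <- Y + (h/6)(k1 + 2k2 + 2k3 + k4): x = 1.0082, y = 0.8060, dx/dtau = 0.2047, dy/dtau = 1.1160
step 2:
  k1: at (x, y) = (1.008250, 0.806043), (dx/dtau, dy/dtau) = (0.204662, 1.115987); Gamma_xxx = 0.621798, Gamma_xxy = 0.000000, Gamma_xyy = -1.283292, Gamma_yxx = 0.000000, Gamma_yxy = 0.488531, Gamma_yyy = 0.000000; k1 = (0.204662, 1.115987, 1.572202, -0.223161)
  k2: at (x, y) = (1.013366, 0.833942), (dx/dtau, dy/dtau) = (0.243967, 1.110408); Gamma_xxx = 0.620993, Gamma_xxy = 0.000000, Gamma_xyy = -1.284840, Gamma_yxx = 0.000000, Gamma_yxy = 0.489783, Gamma_yyy = 0.000000; k2 = (0.243967, 1.110408, 1.547255, -0.265367)
  k3: at (x, y) = (1.014349, 0.833803), (dx/dtau, dy/dtau) = (0.243343, 1.109353); Gamma_xxx = 0.620837, Gamma_xxy = 0.000000, Gamma_xyy = -1.285136, Gamma_yxx = 0.000000, Gamma_yxy = 0.490022, Gamma_yyy = 0.000000; k3 = (0.243343, 1.109353, 1.544808, -0.264566)
  k4: at (x, y) = (1.020417, 0.861510), (dx/dtau, dy/dtau) = (0.281902, 1.102759); Gamma_xxx = 0.619866, Gamma_xxy = 0.000000, Gamma_xyy = -1.286954, Gamma_yxx = 0.000000, Gamma_yxy = 0.491487, Gamma_yyy = 0.000000; k4 = (0.281902, 1.102759, 1.515776, -0.305578)
  Y <- Y + (h/6)(k1 + 2k2 + 2k3 + k4): x = 1.0204, y = 0.8615, dx/dtau = 0.2819, dy/dtau = 1.1027
step 3:
  k1: at (x, y) = (1.020426, 0.861528), (dx/dtau, dy/dtau) = (0.281929, 1.102749); Gamma_xxx = 0.619865, Gamma_xxy = 0.000000, Gamma_xyy = -1.286957, Gamma_yxx = 0.000000, Gamma_yxy = 0.491490, Gamma_yyy = 0.000000; k1 = (0.281929, 1.102749, 1.515741, -0.305606)
  k2: at (x, y) = (1.027474, 0.889097), (dx/dtau, dy/dtau) = (0.319823, 1.095109); Gamma_xxx = 0.618721, Gamma_xxy = 0.000000, Gamma_xyy = -1.289048, Gamma_yxx = 0.000000, Gamma_yxy = 0.493170, Gamma_yyy = 0.000000; k2 = (0.319823, 1.095109, 1.482621, -0.345457)
  k3: at (x, y) = (1.028422, 0.888906), (dx/dtau, dy/dtau) = (0.318995, 1.094112); Gamma_xxx = 0.618566, Gamma_xxy = 0.000000, Gamma_xyy = -1.289328, Gamma_yxx = 0.000000, Gamma_yxy = 0.493394, Gamma_yyy = 0.000000; k3 = (0.318995, 1.094112, 1.480487, -0.344405)
  k4: at (x, y) = (1.036376, 0.916234), (dx/dtau, dy/dtau) = (0.355954, 1.085529); Gamma_xxx = 0.617253, Gamma_xxy = 0.000000, Gamma_xyy = -1.291659, Gamma_yxx = 0.000000, Gamma_yxy = 0.495259, Gamma_yyy = 0.000000; k4 = (0.355954, 1.085529, 1.443848, -0.382734)
  Y <- Y + (h/6)(k1 + 2k2 + 2k3 + k4): x = 1.0364, y = 0.9163, dx/dtau = 0.3560, dy/dtau = 1.0855
step 4:
  k1: at (x, y) = (1.036389, 0.916251), (dx/dtau, dy/dtau) = (0.355978, 1.085515); Gamma_xxx = 0.617251, Gamma_xxy = 0.000000, Gamma_xyy = -1.291663, Gamma_yxx = 0.000000, Gamma_yxy = 0.495262, Gamma_yyy = 0.000000; k1 = (0.355978, 1.085515, 1.443804, -0.382758)
  k2: at (x, y) = (1.045288, 0.943389), (dx/dtau, dy/dtau) = (0.392073, 1.075946); Gamma_xxx = 0.615757, Gamma_xxy = 0.000000, Gamma_xyy = -1.294241, Gamma_yxx = 0.000000, Gamma_yxy = 0.497314, Gamma_yyy = 0.000000; k2 = (0.392073, 1.075946, 1.403636, -0.419583)
  k3: at (x, y) = (1.046191, 0.943150), (dx/dtau, dy/dtau) = (0.391069, 1.075025); Gamma_xxx = 0.615604, Gamma_xxy = 0.000000, Gamma_xyy = -1.294501, Gamma_yxx = 0.000000, Gamma_yxy = 0.497520, Gamma_yyy = 0.000000; k3 = (0.391069, 1.075025, 1.401881, -0.418323)
  k4: at (x, y) = (1.055942, 0.970002), (dx/dtau, dy/dtau) = (0.426072, 1.064599); Gamma_xxx = 0.613937, Gamma_xxy = 0.000000, Gamma_xyy = -1.297287, Gamma_yxx = 0.000000, Gamma_yxy = 0.499721, Gamma_yyy = 0.000000; k4 = (0.426072, 1.064599, 1.358855, -0.453343)
  Y <- Y + (h/6)(k1 + 2k2 + 2k3 + k4): x = 1.0560, y = 0.9700, dx/dtau = 0.4261, dy/dtau = 1.0646

Answer: x = 1.0560, y = 0.9700, dx/dtau = 0.4261, dy/dtau = 1.0646


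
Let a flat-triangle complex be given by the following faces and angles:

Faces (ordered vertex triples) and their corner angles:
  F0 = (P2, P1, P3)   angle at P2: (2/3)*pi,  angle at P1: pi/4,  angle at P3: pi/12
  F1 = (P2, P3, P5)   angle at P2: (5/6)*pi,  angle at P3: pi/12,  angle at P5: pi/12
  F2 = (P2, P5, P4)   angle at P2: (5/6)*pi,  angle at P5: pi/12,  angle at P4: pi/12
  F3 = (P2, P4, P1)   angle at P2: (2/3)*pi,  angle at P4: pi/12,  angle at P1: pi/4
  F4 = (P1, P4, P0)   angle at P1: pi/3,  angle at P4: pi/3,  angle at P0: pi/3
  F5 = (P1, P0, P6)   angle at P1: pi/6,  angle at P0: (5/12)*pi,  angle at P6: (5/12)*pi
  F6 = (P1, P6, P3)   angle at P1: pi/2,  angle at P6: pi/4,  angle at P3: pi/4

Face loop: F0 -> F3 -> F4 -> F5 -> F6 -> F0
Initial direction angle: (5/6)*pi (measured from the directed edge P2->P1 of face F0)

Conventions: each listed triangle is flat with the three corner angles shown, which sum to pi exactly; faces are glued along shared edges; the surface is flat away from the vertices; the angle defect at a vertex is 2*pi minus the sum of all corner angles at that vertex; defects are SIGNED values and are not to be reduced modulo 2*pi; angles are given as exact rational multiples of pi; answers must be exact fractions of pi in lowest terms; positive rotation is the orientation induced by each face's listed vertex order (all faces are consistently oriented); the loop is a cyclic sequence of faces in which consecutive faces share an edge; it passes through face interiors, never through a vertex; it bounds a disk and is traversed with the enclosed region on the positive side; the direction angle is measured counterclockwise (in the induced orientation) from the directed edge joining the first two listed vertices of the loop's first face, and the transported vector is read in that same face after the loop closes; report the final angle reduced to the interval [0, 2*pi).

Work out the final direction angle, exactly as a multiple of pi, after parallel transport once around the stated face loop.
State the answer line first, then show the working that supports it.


Answer: final direction angle = (4/3)*pi

enclosed vertex P1: corner angles sum to (3/2)*pi, defect = 2*pi - (3/2)*pi = pi/2
the rotation equals the total enclosed defect, so the final angle is initial + defects (mod 2*pi)
final angle = (5/6)*pi + pi/2 = (4/3)*pi (mod 2*pi)


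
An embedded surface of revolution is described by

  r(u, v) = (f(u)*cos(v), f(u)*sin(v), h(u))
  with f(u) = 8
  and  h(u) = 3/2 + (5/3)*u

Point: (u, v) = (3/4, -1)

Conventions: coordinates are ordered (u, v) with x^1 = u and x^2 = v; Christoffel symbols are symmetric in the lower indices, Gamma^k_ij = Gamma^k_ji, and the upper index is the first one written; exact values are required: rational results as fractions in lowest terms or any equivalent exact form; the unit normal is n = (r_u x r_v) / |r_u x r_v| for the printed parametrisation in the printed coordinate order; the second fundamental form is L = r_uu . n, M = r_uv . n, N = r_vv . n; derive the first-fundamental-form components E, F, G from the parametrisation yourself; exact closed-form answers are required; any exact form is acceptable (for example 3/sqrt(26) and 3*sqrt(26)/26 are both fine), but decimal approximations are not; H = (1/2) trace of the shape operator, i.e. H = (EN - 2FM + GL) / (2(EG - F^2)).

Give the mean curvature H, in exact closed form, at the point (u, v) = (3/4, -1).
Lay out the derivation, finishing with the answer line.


f = 8, f' = 0, f'' = 0, h' = 5/3, h'' = 0
E = 25/9, F = 0, G = 64; answer radicand W^2 = 25/9
unnormalised second-form numerators: l = 0, m = 0, n = 40/3; L = l/sqrt(25/9), and similarly M = m/sqrt(W^2), N = n/sqrt(W^2)
H = (E*n - 2*F*m + G*l) / (2*(EG - F^2)*sqrt(W^2)); E*n - 2*F*m + G*l = 1000/27, EG - F^2 = 1600/9, so H = (5/48)/sqrt(25/9)

Answer: H = 1/16


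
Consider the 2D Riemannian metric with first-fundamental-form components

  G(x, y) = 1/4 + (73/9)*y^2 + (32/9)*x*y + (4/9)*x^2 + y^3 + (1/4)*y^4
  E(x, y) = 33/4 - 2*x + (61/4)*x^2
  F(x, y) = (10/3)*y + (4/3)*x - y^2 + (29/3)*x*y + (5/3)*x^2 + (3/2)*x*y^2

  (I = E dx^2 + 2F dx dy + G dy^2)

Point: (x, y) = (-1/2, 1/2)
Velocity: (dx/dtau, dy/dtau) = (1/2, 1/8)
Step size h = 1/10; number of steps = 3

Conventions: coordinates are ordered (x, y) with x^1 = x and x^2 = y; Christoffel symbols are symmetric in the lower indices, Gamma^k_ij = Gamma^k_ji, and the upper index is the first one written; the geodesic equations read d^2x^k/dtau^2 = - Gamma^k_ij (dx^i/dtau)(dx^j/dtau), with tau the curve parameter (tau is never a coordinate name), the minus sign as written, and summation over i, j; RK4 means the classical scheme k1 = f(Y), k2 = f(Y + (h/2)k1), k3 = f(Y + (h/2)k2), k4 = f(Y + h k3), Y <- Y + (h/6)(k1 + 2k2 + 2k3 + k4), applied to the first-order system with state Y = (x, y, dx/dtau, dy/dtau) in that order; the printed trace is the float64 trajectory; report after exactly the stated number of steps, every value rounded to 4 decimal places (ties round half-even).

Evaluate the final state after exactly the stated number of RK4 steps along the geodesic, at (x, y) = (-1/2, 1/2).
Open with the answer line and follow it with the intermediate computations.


Answer: x = -0.3456, y = 0.5050, dx/dtau = 0.5308, dy/dtau = -0.0912

f(Y) = (dx/dtau, dy/dtau, -Gamma^x_ij Y'^i Y'^j, -Gamma^y_ij Y'^i Y'^j) with the Gammas evaluated at the stage position; h = 0.100000; intermediate values shown to 6 dp
step 0: x = -0.5000, y = 0.5000, dx/dtau = 0.5000, dy/dtau = 0.1250
step 1:
  k1: at (x, y) = (-0.500000, 0.500000), (dx/dtau, dy/dtau) = (0.500000, 0.125000); Gamma_xxx = -0.368854, Gamma_xxy = 0.049490, Gamma_xyy = -0.064283, Gamma_yxx = 2.648242, Gamma_yxy = 0.449712, Gamma_yyy = 2.140501; k1 = (0.500000, 0.125000, 0.087032, -0.751720)
  k2: at (x, y) = (-0.475000, 0.506250), (dx/dtau, dy/dtau) = (0.504352, 0.087414); Gamma_xxx = -0.374482, Gamma_xxy = 0.045996, Gamma_xyy = -0.069346, Gamma_yxx = 2.632733, Gamma_yxy = 0.436110, Gamma_yyy = 2.103585; k2 = (0.504352, 0.087414, 0.091731, -0.724218)
  k3: at (x, y) = (-0.474782, 0.504371), (dx/dtau, dy/dtau) = (0.504587, 0.088789); Gamma_xxx = -0.374623, Gamma_xxy = 0.045918, Gamma_xyy = -0.068824, Gamma_yxx = 2.643209, Gamma_yxy = 0.437447, Gamma_yyy = 2.110249; k3 = (0.504587, 0.088789, 0.091810, -0.728814)
  k4: at (x, y) = (-0.449541, 0.508879), (dx/dtau, dy/dtau) = (0.509181, 0.052119); Gamma_xxx = -0.381175, Gamma_xxy = 0.042167, Gamma_xyy = -0.073694, Gamma_yxx = 2.636427, Gamma_yxy = 0.425788, Gamma_yyy = 2.080328; k4 = (0.509181, 0.052119, 0.096788, -0.711784)
  Y <- Y + (h/6)(k1 + 2k2 + 2k3 + k4): x = -0.4495, y = 0.5088, dx/dtau = 0.5092, dy/dtau = 0.0522
step 2:
  k1: at (x, y) = (-0.449549, 0.508825), (dx/dtau, dy/dtau) = (0.509182, 0.052174); Gamma_xxx = -0.381175, Gamma_xxy = 0.042167, Gamma_xyy = -0.073676, Gamma_yxx = 2.636716, Gamma_yxy = 0.425830, Gamma_yyy = 2.080522; k1 = (0.509182, 0.052174, 0.096786, -0.711899)
  k2: at (x, y) = (-0.424090, 0.511434), (dx/dtau, dy/dtau) = (0.514021, 0.016579); Gamma_xxx = -0.388637, Gamma_xxy = 0.038155, Gamma_xyy = -0.078244, Gamma_yxx = 2.639799, Gamma_yxy = 0.416199, Gamma_yyy = 2.058012; k2 = (0.514021, 0.016579, 0.102056, -0.705141)
  k3: at (x, y) = (-0.423848, 0.509654), (dx/dtau, dy/dtau) = (0.514284, 0.016917); Gamma_xxx = -0.388785, Gamma_xxy = 0.038080, Gamma_xyy = -0.077709, Gamma_yxx = 2.649758, Gamma_yxy = 0.417409, Gamma_yyy = 2.064084; k3 = (0.514284, 0.016917, 0.102189, -0.708684)
  k4: at (x, y) = (-0.398121, 0.510517), (dx/dtau, dy/dtau) = (0.519401, -0.018695); Gamma_xxx = -0.397185, Gamma_xxy = 0.033800, Gamma_xyy = -0.081937, Gamma_yxx = 2.662200, Gamma_yxy = 0.409611, Gamma_yyy = 2.048042; k4 = (0.519401, -0.018695, 0.107836, -0.710961)
  Y <- Y + (h/6)(k1 + 2k2 + 2k3 + k4): x = -0.3981, y = 0.5105, dx/dtau = 0.5194, dy/dtau = -0.0187
step 3:
  k1: at (x, y) = (-0.398129, 0.510500), (dx/dtau, dy/dtau) = (0.519400, -0.018668); Gamma_xxx = -0.397183, Gamma_xxy = 0.033801, Gamma_xyy = -0.081930, Gamma_yxx = 2.662290, Gamma_yxy = 0.409626, Gamma_yyy = 2.048105; k1 = (0.519400, -0.018668, 0.107835, -0.710994)
  k2: at (x, y) = (-0.372159, 0.509567), (dx/dtau, dy/dtau) = (0.524792, -0.054218); Gamma_xxx = -0.406544, Gamma_xxy = 0.029246, Gamma_xyy = -0.085758, Gamma_yxx = 2.684710, Gamma_yxy = 0.403697, Gamma_yyy = 2.038596; k2 = (0.524792, -0.054218, 0.113881, -0.722407)
  k3: at (x, y) = (-0.371890, 0.507789), (dx/dtau, dy/dtau) = (0.525094, -0.054788); Gamma_xxx = -0.406718, Gamma_xxy = 0.029168, Gamma_xyy = -0.085185, Gamma_yxx = 2.694885, Gamma_yxy = 0.404880, Gamma_yyy = 2.044508; k3 = (0.525094, -0.054788, 0.114076, -0.725886)
  k4: at (x, y) = (-0.345620, 0.505021), (dx/dtau, dy/dtau) = (0.530808, -0.091257); Gamma_xxx = -0.417130, Gamma_xxy = 0.024314, Gamma_xyy = -0.088523, Gamma_yxx = 2.728199, Gamma_yxy = 0.400832, Gamma_yyy = 2.041400; k4 = (0.530808, -0.091257, 0.120622, -0.746857)
  Y <- Y + (h/6)(k1 + 2k2 + 2k3 + k4): x = -0.3456, y = 0.5050, dx/dtau = 0.5308, dy/dtau = -0.0912


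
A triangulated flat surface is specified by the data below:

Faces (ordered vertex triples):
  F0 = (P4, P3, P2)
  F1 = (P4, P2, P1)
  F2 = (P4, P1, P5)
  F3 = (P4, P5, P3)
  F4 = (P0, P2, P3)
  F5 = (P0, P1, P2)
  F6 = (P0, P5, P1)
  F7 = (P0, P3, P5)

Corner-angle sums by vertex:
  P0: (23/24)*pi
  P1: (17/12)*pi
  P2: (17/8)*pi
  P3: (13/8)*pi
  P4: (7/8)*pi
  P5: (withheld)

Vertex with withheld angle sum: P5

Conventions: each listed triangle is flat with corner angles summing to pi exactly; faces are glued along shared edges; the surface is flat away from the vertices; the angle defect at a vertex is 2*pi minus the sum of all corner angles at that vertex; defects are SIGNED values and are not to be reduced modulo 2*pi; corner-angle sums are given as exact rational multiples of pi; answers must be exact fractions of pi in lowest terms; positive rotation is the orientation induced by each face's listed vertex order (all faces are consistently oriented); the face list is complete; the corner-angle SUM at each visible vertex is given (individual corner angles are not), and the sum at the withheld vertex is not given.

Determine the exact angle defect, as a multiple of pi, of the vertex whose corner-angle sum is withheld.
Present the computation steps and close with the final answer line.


V = 6, E = 12, F = 8; chi = V - E + F = 2
Gauss-Bonnet: total defect = 2*pi*chi = 4*pi; visible defects sum to 3*pi

Answer: defect(P5) = pi


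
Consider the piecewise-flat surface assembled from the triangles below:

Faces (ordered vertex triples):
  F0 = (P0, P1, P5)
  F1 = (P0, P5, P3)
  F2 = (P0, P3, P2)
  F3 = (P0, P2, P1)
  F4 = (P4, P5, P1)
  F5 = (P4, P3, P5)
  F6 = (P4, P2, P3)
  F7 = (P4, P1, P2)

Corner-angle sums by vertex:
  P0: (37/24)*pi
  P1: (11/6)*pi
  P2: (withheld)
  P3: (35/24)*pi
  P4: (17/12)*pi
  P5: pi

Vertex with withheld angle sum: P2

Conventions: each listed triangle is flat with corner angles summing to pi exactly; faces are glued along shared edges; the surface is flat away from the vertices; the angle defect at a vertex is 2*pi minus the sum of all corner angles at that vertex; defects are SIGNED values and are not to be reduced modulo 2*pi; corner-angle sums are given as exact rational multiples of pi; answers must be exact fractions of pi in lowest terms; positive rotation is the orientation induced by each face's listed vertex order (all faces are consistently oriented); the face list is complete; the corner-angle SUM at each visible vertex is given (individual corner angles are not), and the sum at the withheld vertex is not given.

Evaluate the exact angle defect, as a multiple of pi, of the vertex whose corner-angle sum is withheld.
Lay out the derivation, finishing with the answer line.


V = 6, E = 12, F = 8; chi = V - E + F = 2
Gauss-Bonnet: total defect = 2*pi*chi = 4*pi; visible defects sum to (11/4)*pi

Answer: defect(P2) = (5/4)*pi


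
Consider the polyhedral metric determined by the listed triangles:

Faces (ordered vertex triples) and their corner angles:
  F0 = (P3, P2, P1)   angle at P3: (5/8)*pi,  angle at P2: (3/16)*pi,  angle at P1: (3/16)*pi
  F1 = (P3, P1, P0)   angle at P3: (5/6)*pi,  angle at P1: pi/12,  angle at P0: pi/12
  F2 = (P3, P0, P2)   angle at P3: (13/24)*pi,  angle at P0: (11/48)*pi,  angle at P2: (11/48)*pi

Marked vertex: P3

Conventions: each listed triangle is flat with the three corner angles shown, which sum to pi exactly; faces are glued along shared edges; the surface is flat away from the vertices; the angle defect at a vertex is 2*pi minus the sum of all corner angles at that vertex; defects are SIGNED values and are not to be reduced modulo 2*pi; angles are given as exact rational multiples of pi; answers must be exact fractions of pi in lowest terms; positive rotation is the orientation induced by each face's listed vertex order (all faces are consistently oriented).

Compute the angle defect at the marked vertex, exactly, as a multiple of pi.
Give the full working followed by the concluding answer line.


Sum of corner angles at P3: 2*pi
defect = 2*pi - 2*pi

Answer: defect(P3) = 0


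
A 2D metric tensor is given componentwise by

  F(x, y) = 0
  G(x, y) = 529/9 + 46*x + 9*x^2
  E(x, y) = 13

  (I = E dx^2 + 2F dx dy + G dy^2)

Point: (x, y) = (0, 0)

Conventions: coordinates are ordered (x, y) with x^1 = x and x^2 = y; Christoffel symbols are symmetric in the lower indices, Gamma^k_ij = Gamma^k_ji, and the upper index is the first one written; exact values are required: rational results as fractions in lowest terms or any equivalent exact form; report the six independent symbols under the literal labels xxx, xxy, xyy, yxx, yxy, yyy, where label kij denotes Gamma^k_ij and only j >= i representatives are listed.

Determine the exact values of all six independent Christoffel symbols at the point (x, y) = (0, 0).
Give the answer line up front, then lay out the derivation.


Answer: Gamma_xxx = 0, Gamma_xxy = 0, Gamma_xyy = -23/13, Gamma_yxx = 0, Gamma_yxy = 9/23, Gamma_yyy = 0

E = 13, F = 0, G = 529/9 at the point
E_x = 0, E_y = 0, F_x = 0, F_y = 0, G_x = 46, G_y = 0
EG - F^2 = 6877/9;  g^inv = (9/6877) * [[529/9, 0], [0, 13]]
first-kind symbols [ij,l] = (1/2)(d_i g_jl + d_j g_il - d_l g_ij): [xx,x] = E_x/2 = 0, [xx,y] = F_x - E_y/2 = 0, [xy,x] = E_y/2 = 0, [xy,y] = G_x/2 = 23, [yy,x] = F_y - G_x/2 = -23, [yy,y] = G_y/2 = 0
Gamma^x_ij = (G*[ij,x] - F*[ij,y])/(EG - F^2), Gamma^y_ij = (E*[ij,y] - F*[ij,x])/(EG - F^2)


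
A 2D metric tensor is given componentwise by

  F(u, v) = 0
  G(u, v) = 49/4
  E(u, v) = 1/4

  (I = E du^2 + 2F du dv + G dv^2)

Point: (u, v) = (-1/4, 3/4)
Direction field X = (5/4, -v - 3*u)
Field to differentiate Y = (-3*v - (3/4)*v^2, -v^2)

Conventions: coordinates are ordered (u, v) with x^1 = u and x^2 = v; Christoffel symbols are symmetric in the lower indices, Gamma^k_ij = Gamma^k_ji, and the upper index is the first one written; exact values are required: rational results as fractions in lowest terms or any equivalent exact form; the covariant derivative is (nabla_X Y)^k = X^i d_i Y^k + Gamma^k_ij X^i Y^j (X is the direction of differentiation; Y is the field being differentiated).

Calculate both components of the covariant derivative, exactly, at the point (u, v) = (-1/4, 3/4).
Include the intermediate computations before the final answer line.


E = 1/4, F = 0, G = 49/4 at the point
E_u = 0, E_v = 0, F_u = 0, F_v = 0, G_u = 0, G_v = 0
EG - F^2 = 49/16;  g^inv = (16/49) * [[49/4, 0], [0, 1/4]]
first-kind symbols [ij,l] = (1/2)(d_i g_jl + d_j g_il - d_l g_ij): [uu,u] = E_u/2 = 0, [uu,v] = F_u - E_v/2 = 0, [uv,u] = E_v/2 = 0, [uv,v] = G_u/2 = 0, [vv,u] = F_v - G_u/2 = 0, [vv,v] = G_v/2 = 0
Gamma^u_ij = (G*[ij,u] - F*[ij,v])/(EG - F^2), Gamma^v_ij = (E*[ij,v] - F*[ij,u])/(EG - F^2)
Gamma_uuu = 0, Gamma_uuv = 0, Gamma_uvv = 0, Gamma_vuu = 0, Gamma_vuv = 0, Gamma_vvv = 0
X = (5/4, 0), Y = (-171/64, -9/16) at the point

Answer: (nabla_X Y)^u = 0, (nabla_X Y)^v = 0


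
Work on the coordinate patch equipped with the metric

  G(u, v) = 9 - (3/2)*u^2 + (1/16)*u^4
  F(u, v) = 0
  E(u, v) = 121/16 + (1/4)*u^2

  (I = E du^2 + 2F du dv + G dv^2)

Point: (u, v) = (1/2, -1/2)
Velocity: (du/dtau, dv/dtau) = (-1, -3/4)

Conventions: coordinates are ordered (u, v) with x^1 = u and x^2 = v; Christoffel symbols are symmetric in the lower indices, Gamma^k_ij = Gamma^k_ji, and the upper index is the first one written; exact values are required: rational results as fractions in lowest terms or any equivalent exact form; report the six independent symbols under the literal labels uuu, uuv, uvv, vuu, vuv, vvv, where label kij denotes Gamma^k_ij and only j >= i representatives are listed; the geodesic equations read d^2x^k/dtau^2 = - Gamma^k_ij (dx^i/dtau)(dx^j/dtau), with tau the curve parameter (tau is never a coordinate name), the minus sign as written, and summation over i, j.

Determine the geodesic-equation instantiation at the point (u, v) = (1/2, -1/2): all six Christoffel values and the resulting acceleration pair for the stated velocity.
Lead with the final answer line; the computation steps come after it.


Answer: Gamma_uuu = 1/61, Gamma_uuv = 0, Gamma_uvv = 47/488, Gamma_vuu = 0, Gamma_vuv = -4/47, Gamma_vvv = 0; accelerations (d^2u/dtau^2, d^2v/dtau^2) = (-551/7808, 6/47)

E = 61/8, F = 0, G = 2209/256 at the point
E_u = 1/4, E_v = 0, F_u = 0, F_v = 0, G_u = -47/32, G_v = 0
EG - F^2 = 134749/2048;  g^inv = (2048/134749) * [[2209/256, 0], [0, 61/8]]
first-kind symbols [ij,l] = (1/2)(d_i g_jl + d_j g_il - d_l g_ij): [uu,u] = E_u/2 = 1/8, [uu,v] = F_u - E_v/2 = 0, [uv,u] = E_v/2 = 0, [uv,v] = G_u/2 = -47/64, [vv,u] = F_v - G_u/2 = 47/64, [vv,v] = G_v/2 = 0
Gamma^u_ij = (G*[ij,u] - F*[ij,v])/(EG - F^2), Gamma^v_ij = (E*[ij,v] - F*[ij,u])/(EG - F^2)
Gamma_uuu = 1/61, Gamma_uuv = 0, Gamma_uvv = 47/488, Gamma_vuu = 0, Gamma_vuv = -4/47, Gamma_vvv = 0
d^2u/dtau^2 = -(Gamma_uuu*(-1)^2 + 2*Gamma_uuv*(-1)*(-3/4) + Gamma_uvv*(-3/4)^2) = -551/7808
d^2v/dtau^2 = -(Gamma_vuu*(-1)^2 + 2*Gamma_vuv*(-1)*(-3/4) + Gamma_vvv*(-3/4)^2) = 6/47


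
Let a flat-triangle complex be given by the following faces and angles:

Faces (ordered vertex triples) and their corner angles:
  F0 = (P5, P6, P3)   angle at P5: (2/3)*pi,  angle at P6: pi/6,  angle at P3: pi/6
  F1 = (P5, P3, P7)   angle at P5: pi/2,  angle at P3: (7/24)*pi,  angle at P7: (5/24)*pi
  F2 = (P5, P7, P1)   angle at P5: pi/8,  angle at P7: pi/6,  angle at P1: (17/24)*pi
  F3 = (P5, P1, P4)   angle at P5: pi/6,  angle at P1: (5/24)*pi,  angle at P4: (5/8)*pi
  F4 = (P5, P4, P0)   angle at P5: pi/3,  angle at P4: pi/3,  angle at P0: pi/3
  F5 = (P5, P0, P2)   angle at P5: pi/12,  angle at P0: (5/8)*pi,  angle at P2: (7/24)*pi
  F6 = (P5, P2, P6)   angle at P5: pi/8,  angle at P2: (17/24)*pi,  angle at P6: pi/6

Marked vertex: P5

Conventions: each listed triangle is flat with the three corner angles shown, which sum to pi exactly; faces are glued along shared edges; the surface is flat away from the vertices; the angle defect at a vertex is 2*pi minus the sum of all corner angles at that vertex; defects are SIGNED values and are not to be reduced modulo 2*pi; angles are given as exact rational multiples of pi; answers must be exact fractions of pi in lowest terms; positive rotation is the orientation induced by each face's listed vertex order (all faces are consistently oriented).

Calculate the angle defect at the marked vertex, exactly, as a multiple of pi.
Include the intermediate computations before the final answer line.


Sum of corner angles at P5: 2*pi
defect = 2*pi - 2*pi

Answer: defect(P5) = 0


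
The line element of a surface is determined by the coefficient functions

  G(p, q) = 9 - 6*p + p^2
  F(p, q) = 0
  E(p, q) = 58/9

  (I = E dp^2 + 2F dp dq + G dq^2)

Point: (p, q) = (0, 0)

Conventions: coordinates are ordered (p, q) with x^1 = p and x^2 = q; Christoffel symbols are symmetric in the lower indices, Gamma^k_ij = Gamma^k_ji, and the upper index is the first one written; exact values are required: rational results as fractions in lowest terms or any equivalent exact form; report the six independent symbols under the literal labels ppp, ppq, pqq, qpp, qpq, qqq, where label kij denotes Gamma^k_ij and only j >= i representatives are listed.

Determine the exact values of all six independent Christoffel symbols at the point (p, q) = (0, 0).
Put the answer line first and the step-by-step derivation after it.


Answer: Gamma_ppp = 0, Gamma_ppq = 0, Gamma_pqq = 27/58, Gamma_qpp = 0, Gamma_qpq = -1/3, Gamma_qqq = 0

E = 58/9, F = 0, G = 9 at the point
E_p = 0, E_q = 0, F_p = 0, F_q = 0, G_p = -6, G_q = 0
EG - F^2 = 58;  g^inv = (1/58) * [[9, 0], [0, 58/9]]
first-kind symbols [ij,l] = (1/2)(d_i g_jl + d_j g_il - d_l g_ij): [pp,p] = E_p/2 = 0, [pp,q] = F_p - E_q/2 = 0, [pq,p] = E_q/2 = 0, [pq,q] = G_p/2 = -3, [qq,p] = F_q - G_p/2 = 3, [qq,q] = G_q/2 = 0
Gamma^p_ij = (G*[ij,p] - F*[ij,q])/(EG - F^2), Gamma^q_ij = (E*[ij,q] - F*[ij,p])/(EG - F^2)


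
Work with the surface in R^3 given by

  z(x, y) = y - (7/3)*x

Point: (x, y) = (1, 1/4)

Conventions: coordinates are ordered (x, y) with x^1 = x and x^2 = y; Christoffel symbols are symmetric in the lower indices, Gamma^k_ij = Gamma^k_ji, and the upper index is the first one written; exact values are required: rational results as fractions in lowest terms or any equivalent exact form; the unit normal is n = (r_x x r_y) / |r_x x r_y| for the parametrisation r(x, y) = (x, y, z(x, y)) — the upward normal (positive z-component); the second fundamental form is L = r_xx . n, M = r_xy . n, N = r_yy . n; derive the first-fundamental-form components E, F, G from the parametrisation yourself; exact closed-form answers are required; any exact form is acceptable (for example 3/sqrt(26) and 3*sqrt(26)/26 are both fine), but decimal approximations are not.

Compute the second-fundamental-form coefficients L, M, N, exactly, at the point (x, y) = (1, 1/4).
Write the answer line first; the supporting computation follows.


Answer: L = 0, M = 0, N = 0

z_x = -7/3, z_y = 1, z_xx = 0, z_xy = 0, z_yy = 0
E = 58/9, F = -7/3, G = 2; answer radicand W^2 = 67/9
unnormalised second-form numerators: l = 0, m = 0, n = 0; L = l/sqrt(67/9), and similarly M = m/sqrt(W^2), N = n/sqrt(W^2)


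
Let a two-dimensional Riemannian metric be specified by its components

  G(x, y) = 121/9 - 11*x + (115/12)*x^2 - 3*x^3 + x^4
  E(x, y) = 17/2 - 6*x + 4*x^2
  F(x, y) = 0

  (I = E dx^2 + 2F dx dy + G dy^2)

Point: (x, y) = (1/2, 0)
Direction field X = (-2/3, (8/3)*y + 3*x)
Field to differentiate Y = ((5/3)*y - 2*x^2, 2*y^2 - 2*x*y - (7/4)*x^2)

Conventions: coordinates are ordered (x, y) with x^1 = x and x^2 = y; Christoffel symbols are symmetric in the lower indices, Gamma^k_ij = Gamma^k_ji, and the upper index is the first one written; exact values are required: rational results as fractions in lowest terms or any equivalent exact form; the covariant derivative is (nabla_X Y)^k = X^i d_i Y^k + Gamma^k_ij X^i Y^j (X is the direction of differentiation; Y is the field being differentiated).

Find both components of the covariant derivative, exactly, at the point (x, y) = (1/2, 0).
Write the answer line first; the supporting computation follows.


Answer: (nabla_X Y)^x = 9041/2496, (nabla_X Y)^y = -119/456

E = 13/2, F = 0, G = 361/36 at the point
E_x = -2, E_y = 0, F_x = 0, F_y = 0, G_x = -19/6, G_y = 0
EG - F^2 = 4693/72;  g^inv = (72/4693) * [[361/36, 0], [0, 13/2]]
first-kind symbols [ij,l] = (1/2)(d_i g_jl + d_j g_il - d_l g_ij): [xx,x] = E_x/2 = -1, [xx,y] = F_x - E_y/2 = 0, [xy,x] = E_y/2 = 0, [xy,y] = G_x/2 = -19/12, [yy,x] = F_y - G_x/2 = 19/12, [yy,y] = G_y/2 = 0
Gamma^x_ij = (G*[ij,x] - F*[ij,y])/(EG - F^2), Gamma^y_ij = (E*[ij,y] - F*[ij,x])/(EG - F^2)
Gamma_xxx = -2/13, Gamma_xxy = 0, Gamma_xyy = 19/78, Gamma_yxx = 0, Gamma_yxy = -3/19, Gamma_yyy = 0
X = (-2/3, 3/2), Y = (-1/2, -7/16) at the point


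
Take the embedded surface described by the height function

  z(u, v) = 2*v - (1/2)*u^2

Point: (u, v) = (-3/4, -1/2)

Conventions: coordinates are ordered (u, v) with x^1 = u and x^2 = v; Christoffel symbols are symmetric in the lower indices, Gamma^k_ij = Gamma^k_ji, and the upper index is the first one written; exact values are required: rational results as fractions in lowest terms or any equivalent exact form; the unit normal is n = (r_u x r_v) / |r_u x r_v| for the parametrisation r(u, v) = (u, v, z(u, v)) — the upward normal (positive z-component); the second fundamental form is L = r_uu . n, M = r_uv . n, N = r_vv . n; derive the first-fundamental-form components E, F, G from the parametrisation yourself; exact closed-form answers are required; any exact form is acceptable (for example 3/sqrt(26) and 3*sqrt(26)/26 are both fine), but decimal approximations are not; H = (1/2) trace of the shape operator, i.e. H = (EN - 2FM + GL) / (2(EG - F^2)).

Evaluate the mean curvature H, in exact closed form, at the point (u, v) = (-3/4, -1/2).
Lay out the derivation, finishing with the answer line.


z_u = 3/4, z_v = 2, z_uu = -1, z_uv = 0, z_vv = 0
E = 25/16, F = 3/2, G = 5; answer radicand W^2 = 89/16
unnormalised second-form numerators: l = -1, m = 0, n = 0; L = l/sqrt(89/16), and similarly M = m/sqrt(W^2), N = n/sqrt(W^2)
H = (E*n - 2*F*m + G*l) / (2*(EG - F^2)*sqrt(W^2)); E*n - 2*F*m + G*l = -5, EG - F^2 = 89/16, so H = (-40/89)/sqrt(89/16)

Answer: H = -160*sqrt(89)/7921


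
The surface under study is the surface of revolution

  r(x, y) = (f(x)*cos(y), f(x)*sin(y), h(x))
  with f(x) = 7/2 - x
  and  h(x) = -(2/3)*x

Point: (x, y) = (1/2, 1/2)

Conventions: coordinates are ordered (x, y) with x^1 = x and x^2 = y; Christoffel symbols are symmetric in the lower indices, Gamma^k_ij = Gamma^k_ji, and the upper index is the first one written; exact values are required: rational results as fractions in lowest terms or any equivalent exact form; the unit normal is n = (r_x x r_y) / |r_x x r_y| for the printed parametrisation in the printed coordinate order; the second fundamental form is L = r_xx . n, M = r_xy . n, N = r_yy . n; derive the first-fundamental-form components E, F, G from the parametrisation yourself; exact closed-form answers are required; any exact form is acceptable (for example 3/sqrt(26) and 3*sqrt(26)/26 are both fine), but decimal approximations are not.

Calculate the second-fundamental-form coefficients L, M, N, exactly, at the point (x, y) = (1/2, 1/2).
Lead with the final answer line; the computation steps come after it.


Answer: L = 0, M = 0, N = -6*sqrt(13)/13

f = 3, f' = -1, f'' = 0, h' = -2/3, h'' = 0
E = 13/9, F = 0, G = 9; answer radicand W^2 = 13/9
unnormalised second-form numerators: l = 0, m = 0, n = -2; L = l/sqrt(13/9), and similarly M = m/sqrt(W^2), N = n/sqrt(W^2)


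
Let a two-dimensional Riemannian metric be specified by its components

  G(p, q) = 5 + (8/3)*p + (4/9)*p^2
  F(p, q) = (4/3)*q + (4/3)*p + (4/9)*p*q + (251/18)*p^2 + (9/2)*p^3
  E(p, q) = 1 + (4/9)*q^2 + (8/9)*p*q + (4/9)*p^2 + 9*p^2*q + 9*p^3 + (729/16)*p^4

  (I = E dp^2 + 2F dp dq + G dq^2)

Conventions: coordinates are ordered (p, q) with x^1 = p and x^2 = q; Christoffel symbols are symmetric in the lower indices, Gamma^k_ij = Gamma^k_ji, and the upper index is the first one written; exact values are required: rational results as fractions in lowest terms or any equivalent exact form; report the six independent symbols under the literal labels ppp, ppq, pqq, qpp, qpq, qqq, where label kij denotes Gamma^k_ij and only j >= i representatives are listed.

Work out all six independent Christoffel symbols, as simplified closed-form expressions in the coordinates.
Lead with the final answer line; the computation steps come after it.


Answer: Gamma_ppp = (13122*p^3 + 1944*p^2 + 1296*p*q + 64*p + 64*q)/(6561*p^4 + 1296*p^3 + 1296*p^2*q + 128*p^2 + 128*p*q + 384*p + 64*q^2 + 720), Gamma_ppq = (648*p^2 + 64*p + 64*q)/(6561*p^4 + 1296*p^3 + 1296*p^2*q + 128*p^2 + 128*p*q + 384*p + 64*q^2 + 720), Gamma_pqq = 0, Gamma_qpp = (1296*p^2 + 3952*p + 192)/(6561*p^4 + 1296*p^3 + 1296*p^2*q + 128*p^2 + 128*p*q + 384*p + 64*q^2 + 720), Gamma_qpq = (64*p + 192)/(6561*p^4 + 1296*p^3 + 1296*p^2*q + 128*p^2 + 128*p*q + 384*p + 64*q^2 + 720), Gamma_qqq = 0

E = 1 + (4/9)*q^2 + (8/9)*p*q + (4/9)*p^2 + 9*p^2*q + 9*p^3 + (729/16)*p^4; F = (4/3)*q + (4/3)*p + (4/9)*p*q + (251/18)*p^2 + (9/2)*p^3; G = 5 + (8/3)*p + (4/9)*p^2
Gamma^k_ij = (1/2) g^{kl} (d_i g_jl + d_j g_il - d_l g_ij), with g^inv = (1/(EG-F^2)) [[G, -F], [-F, E]]
first partials: E_p = (8/9)*q + (8/9)*p + 18*p*q + 27*p^2 + (729/4)*p^3, E_q = (8/9)*q + (8/9)*p + 9*p^2, F_p = 4/3 + (4/9)*q + (251/9)*p + (27/2)*p^2, F_q = 4/3 + (4/9)*p, G_p = 8/3 + (8/9)*p, G_q = 0
D = EG - F^2 = 5 + (8/3)*p + (4/9)*q^2 + (8/9)*p*q + (8/9)*p^2 + 9*p^2*q + 9*p^3 + (729/16)*p^4
expanded: Gamma^p_pp = (G E_p - 2F F_p + F E_q)/(2D), Gamma^p_pq = (G E_q - F G_p)/(2D), Gamma^p_qq = (2G F_q - G G_p - F G_q)/(2D), Gamma^q_pp = (2E F_p - E E_q - F E_p)/(2D), Gamma^q_pq = (E G_p - F E_q)/(2D), Gamma^q_qq = (E G_q - 2F F_q + F G_p)/(2D); substitute and cancel common factors


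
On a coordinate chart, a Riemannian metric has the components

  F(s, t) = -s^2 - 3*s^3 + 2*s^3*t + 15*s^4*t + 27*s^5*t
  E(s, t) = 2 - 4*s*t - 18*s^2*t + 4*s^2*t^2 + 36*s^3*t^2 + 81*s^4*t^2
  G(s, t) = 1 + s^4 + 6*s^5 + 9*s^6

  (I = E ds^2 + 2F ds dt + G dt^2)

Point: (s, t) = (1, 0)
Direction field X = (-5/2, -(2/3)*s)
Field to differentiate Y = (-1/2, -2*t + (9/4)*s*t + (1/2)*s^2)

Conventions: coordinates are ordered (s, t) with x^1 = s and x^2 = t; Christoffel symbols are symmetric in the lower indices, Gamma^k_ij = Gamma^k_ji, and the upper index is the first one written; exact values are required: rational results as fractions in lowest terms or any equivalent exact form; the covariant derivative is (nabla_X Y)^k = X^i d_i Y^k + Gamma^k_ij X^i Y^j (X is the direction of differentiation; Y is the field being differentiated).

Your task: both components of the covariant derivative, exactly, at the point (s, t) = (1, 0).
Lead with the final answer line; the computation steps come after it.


Answer: (nabla_X Y)^s = 121/216, (nabla_X Y)^t = -265/54

E = 2, F = -4, G = 17 at the point
E_s = 0, E_t = -22, F_s = -11, F_t = 44, G_s = 88, G_t = 0
EG - F^2 = 18;  g^inv = (1/18) * [[17, 4], [4, 2]]
first-kind symbols [ij,l] = (1/2)(d_i g_jl + d_j g_il - d_l g_ij): [ss,s] = E_s/2 = 0, [ss,t] = F_s - E_t/2 = 0, [st,s] = E_t/2 = -11, [st,t] = G_s/2 = 44, [tt,s] = F_t - G_s/2 = 0, [tt,t] = G_t/2 = 0
Gamma^s_ij = (G*[ij,s] - F*[ij,t])/(EG - F^2), Gamma^t_ij = (E*[ij,t] - F*[ij,s])/(EG - F^2)
Gamma_sss = 0, Gamma_sst = -11/18, Gamma_stt = 0, Gamma_tss = 0, Gamma_tst = 22/9, Gamma_ttt = 0
X = (-5/2, -2/3), Y = (-1/2, 1/2) at the point


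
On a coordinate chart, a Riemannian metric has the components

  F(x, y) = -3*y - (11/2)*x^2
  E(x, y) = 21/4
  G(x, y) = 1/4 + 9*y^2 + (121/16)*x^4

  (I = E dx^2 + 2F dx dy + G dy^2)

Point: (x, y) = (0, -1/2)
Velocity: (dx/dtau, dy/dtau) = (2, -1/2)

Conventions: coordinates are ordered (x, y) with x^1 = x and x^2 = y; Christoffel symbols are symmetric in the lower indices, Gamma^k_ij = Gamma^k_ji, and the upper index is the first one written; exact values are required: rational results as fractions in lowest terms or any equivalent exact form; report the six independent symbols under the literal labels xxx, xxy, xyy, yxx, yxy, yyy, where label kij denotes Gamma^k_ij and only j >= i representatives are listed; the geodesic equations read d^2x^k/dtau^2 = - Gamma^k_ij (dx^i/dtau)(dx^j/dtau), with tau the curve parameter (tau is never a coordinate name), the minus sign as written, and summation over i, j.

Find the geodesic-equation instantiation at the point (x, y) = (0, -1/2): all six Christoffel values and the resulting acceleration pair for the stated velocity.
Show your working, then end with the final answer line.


E = 21/4, F = 3/2, G = 5/2 at the point
E_x = 0, E_y = 0, F_x = 0, F_y = -3, G_x = 0, G_y = -9
EG - F^2 = 87/8;  g^inv = (8/87) * [[5/2, -3/2], [-3/2, 21/4]]
first-kind symbols [ij,l] = (1/2)(d_i g_jl + d_j g_il - d_l g_ij): [xx,x] = E_x/2 = 0, [xx,y] = F_x - E_y/2 = 0, [xy,x] = E_y/2 = 0, [xy,y] = G_x/2 = 0, [yy,x] = F_y - G_x/2 = -3, [yy,y] = G_y/2 = -9/2
Gamma^x_ij = (G*[ij,x] - F*[ij,y])/(EG - F^2), Gamma^y_ij = (E*[ij,y] - F*[ij,x])/(EG - F^2)
Gamma_xxx = 0, Gamma_xxy = 0, Gamma_xyy = -2/29, Gamma_yxx = 0, Gamma_yxy = 0, Gamma_yyy = -51/29
d^2x/dtau^2 = -(Gamma_xxx*(2)^2 + 2*Gamma_xxy*(2)*(-1/2) + Gamma_xyy*(-1/2)^2) = 1/58
d^2y/dtau^2 = -(Gamma_yxx*(2)^2 + 2*Gamma_yxy*(2)*(-1/2) + Gamma_yyy*(-1/2)^2) = 51/116

Answer: Gamma_xxx = 0, Gamma_xxy = 0, Gamma_xyy = -2/29, Gamma_yxx = 0, Gamma_yxy = 0, Gamma_yyy = -51/29; accelerations (d^2x/dtau^2, d^2y/dtau^2) = (1/58, 51/116)


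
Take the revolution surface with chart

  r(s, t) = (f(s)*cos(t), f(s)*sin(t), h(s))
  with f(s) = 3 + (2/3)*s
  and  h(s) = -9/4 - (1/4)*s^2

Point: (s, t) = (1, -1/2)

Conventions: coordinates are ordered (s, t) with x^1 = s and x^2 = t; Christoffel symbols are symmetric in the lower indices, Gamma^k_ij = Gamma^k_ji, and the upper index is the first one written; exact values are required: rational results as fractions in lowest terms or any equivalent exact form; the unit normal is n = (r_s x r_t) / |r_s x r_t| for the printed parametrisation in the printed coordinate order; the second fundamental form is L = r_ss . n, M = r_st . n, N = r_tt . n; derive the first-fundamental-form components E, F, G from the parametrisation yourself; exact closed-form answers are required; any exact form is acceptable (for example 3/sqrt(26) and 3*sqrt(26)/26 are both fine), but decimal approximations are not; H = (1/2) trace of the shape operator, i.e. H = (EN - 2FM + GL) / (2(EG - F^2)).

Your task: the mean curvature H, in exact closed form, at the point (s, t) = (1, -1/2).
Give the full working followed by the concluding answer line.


f = 11/3, f' = 2/3, f'' = 0, h' = -1/2, h'' = -1/2
E = 25/36, F = 0, G = 121/9; answer radicand W^2 = 25/36
unnormalised second-form numerators: l = -1/3, m = 0, n = -11/6; L = l/sqrt(25/36), and similarly M = m/sqrt(W^2), N = n/sqrt(W^2)
H = (E*n - 2*F*m + G*l) / (2*(EG - F^2)*sqrt(W^2)); E*n - 2*F*m + G*l = -1243/216, EG - F^2 = 3025/324, so H = (-339/1100)/sqrt(25/36)

Answer: H = -1017/2750
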